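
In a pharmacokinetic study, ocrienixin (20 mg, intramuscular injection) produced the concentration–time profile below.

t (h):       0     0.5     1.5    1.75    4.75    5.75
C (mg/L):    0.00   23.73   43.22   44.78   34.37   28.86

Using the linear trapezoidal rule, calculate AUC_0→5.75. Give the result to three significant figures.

AUC = 201 mg/L·h

Trapezoidal AUC_0→5.75:
  [0→0.5]: (0.00+23.73)/2 × 0.5 = 5.9325
  [0.5→1.5]: (23.73+43.22)/2 × 1 = 33.475
  [1.5→1.75]: (43.22+44.78)/2 × 0.25 = 11.0
  [1.75→4.75]: (44.78+34.37)/2 × 3 = 118.725
  [4.75→5.75]: (34.37+28.86)/2 × 1 = 31.615
  Sum = 200.7475 mg/L·h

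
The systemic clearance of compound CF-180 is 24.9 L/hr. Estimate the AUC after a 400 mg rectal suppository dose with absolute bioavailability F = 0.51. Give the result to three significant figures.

AUC = 8.19 mg/L·hr

AUC_0→∞ = F × Dose / CL
        = 0.51 × 400 / 24.9 = 8.19277 mg/L·hr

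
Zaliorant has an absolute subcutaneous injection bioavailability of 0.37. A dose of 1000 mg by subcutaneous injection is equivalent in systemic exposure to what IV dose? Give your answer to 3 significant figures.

Systemic exposure from an extravascular dose = F × D_ev, so the equivalent IV dose is F × D_ev.
D_iv = F × D_ev = 0.37 × 1000 = 370 mg

D_iv = 370 mg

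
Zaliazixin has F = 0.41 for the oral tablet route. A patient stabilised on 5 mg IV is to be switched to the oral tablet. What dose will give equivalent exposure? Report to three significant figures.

D_oral = 12.2 mg

For equal systemic exposure: F × D_ev = D_iv
D_ev = D_iv / F = 5 / 0.41 = 12.1951 mg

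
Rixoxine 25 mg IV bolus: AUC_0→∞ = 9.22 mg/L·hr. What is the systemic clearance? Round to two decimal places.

CL = Dose_iv / AUC_0→∞
   = 25 / 9.22 = 2.7115 L/hr

CL = 2.71 L/hr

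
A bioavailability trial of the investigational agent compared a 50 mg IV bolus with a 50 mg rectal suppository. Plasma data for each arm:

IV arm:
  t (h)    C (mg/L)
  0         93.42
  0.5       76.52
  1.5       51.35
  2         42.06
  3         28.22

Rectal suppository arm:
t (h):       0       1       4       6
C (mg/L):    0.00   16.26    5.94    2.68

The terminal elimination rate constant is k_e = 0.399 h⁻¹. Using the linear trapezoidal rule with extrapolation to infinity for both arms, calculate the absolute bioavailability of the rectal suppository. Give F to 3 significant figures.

Trapezoidal AUC_0→3 (IV):
  [0→0.5]: (93.42+76.52)/2 × 0.5 = 42.485
  [0.5→1.5]: (76.52+51.35)/2 × 1 = 63.935
  [1.5→2]: (51.35+42.06)/2 × 0.5 = 23.3525
  [2→3]: (42.06+28.22)/2 × 1 = 35.14
  Sum = 164.9125 mg/L·h
IV tail: 28.22/0.399 = 70.727; AUC_iv,0→∞ = 164.9125 + 70.727 = 235.6395 mg/L·h
Trapezoidal AUC_0→6 (rectal suppository):
  [0→1]: (0.00+16.26)/2 × 1 = 8.13
  [1→4]: (16.26+5.94)/2 × 3 = 33.3
  [4→6]: (5.94+2.68)/2 × 2 = 8.62
  Sum = 50.05 mg/L·h
rectal suppository tail: 2.68/0.399 = 6.717; AUC_ev,0→∞ = 50.05 + 6.717 = 56.767 mg/L·h
F = (AUC_ev/D_ev)/(AUC_iv/D_iv) = (56.767/50)/(235.6395/50) = 1.13534/4.71279 = 0.2409

F = 0.241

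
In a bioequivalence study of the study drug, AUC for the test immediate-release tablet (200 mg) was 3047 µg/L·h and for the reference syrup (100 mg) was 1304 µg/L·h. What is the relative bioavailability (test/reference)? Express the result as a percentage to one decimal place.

F_rel = (AUC_test/D_test) / (AUC_ref/D_ref)
      = (3047/200) / (1304/100)
      = 15.235 / 13.04 = 1.1683 = 116.83%

F_rel = 116.8%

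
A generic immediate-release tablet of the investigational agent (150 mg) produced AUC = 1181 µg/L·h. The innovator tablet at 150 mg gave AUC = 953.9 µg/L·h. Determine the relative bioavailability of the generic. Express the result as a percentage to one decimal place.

F_rel = 123.8%

F_rel = (AUC_test/D_test) / (AUC_ref/D_ref)
      = (1181/150) / (953.9/150)
      = 7.87333 / 6.35933 = 1.2381 = 123.81%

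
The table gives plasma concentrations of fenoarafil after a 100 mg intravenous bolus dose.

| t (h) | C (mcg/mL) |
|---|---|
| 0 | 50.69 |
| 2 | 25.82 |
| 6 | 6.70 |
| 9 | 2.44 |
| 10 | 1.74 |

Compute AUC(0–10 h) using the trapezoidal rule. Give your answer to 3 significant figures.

AUC = 157 mcg/mL·h

Trapezoidal AUC_0→10:
  [0→2]: (50.69+25.82)/2 × 2 = 76.51
  [2→6]: (25.82+6.70)/2 × 4 = 65.04
  [6→9]: (6.70+2.44)/2 × 3 = 13.71
  [9→10]: (2.44+1.74)/2 × 1 = 2.09
  Sum = 157.35 mcg/mL·h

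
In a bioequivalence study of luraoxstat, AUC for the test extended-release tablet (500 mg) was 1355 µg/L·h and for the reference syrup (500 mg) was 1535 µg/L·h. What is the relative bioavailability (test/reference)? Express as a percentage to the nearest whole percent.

F_rel = 88%

F_rel = (AUC_test/D_test) / (AUC_ref/D_ref)
      = (1355/500) / (1535/500)
      = 2.71 / 3.07 = 0.8827 = 88.27%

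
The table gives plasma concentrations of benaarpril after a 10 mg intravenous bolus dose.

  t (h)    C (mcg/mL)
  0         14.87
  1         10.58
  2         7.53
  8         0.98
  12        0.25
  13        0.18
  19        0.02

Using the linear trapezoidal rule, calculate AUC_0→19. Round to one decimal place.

AUC = 50.6 mcg/mL·h

Trapezoidal AUC_0→19:
  [0→1]: (14.87+10.58)/2 × 1 = 12.725
  [1→2]: (10.58+7.53)/2 × 1 = 9.055
  [2→8]: (7.53+0.98)/2 × 6 = 25.53
  [8→12]: (0.98+0.25)/2 × 4 = 2.46
  [12→13]: (0.25+0.18)/2 × 1 = 0.215
  [13→19]: (0.18+0.02)/2 × 6 = 0.6
  Sum = 50.585 mcg/mL·h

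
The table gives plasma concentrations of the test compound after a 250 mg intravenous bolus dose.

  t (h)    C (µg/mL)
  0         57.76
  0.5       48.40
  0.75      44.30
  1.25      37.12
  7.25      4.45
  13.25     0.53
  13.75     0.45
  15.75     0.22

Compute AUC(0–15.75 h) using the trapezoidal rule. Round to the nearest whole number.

Trapezoidal AUC_0→15.75:
  [0→0.5]: (57.76+48.40)/2 × 0.5 = 26.54
  [0.5→0.75]: (48.40+44.30)/2 × 0.25 = 11.5875
  [0.75→1.25]: (44.30+37.12)/2 × 0.5 = 20.355
  [1.25→7.25]: (37.12+4.45)/2 × 6 = 124.71
  [7.25→13.25]: (4.45+0.53)/2 × 6 = 14.94
  [13.25→13.75]: (0.53+0.45)/2 × 0.5 = 0.245
  [13.75→15.75]: (0.45+0.22)/2 × 2 = 0.67
  Sum = 199.0475 µg/mL·h

AUC = 199 µg/mL·h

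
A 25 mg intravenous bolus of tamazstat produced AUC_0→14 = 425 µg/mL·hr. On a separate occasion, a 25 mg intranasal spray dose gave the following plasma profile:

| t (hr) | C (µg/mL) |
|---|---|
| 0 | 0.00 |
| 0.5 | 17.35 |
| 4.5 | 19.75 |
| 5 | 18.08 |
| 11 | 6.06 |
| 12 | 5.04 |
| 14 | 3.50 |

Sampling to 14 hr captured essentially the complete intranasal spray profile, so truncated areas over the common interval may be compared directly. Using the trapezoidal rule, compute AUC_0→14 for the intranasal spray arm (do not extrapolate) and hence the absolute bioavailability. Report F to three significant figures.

Trapezoidal AUC_0→14 (intranasal spray):
  [0→0.5]: (0.00+17.35)/2 × 0.5 = 4.3375
  [0.5→4.5]: (17.35+19.75)/2 × 4 = 74.2
  [4.5→5]: (19.75+18.08)/2 × 0.5 = 9.4575
  [5→11]: (18.08+6.06)/2 × 6 = 72.42
  [11→12]: (6.06+5.04)/2 × 1 = 5.55
  [12→14]: (5.04+3.50)/2 × 2 = 8.54
  Sum = 174.505 µg/mL·hr
F = (AUC_ev/D_ev)/(AUC_iv/D_iv) = (174.505/25)/(425/25) = 6.9802/17 = 0.4106

F = 0.411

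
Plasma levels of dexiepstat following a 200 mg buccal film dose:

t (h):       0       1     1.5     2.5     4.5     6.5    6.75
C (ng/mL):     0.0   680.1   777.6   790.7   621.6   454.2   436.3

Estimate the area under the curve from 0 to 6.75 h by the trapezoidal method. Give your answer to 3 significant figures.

AUC = 4090 ng/mL·h

Trapezoidal AUC_0→6.75:
  [0→1]: (0.0+680.1)/2 × 1 = 340.05
  [1→1.5]: (680.1+777.6)/2 × 0.5 = 364.425
  [1.5→2.5]: (777.6+790.7)/2 × 1 = 784.15
  [2.5→4.5]: (790.7+621.6)/2 × 2 = 1412.3
  [4.5→6.5]: (621.6+454.2)/2 × 2 = 1075.8
  [6.5→6.75]: (454.2+436.3)/2 × 0.25 = 111.3125
  Sum = 4088.0375 ng/mL·h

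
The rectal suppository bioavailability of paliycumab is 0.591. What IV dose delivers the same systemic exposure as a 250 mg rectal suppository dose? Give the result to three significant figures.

Systemic exposure from an extravascular dose = F × D_ev, so the equivalent IV dose is F × D_ev.
D_iv = F × D_ev = 0.591 × 250 = 147.75 mg

D_iv = 148 mg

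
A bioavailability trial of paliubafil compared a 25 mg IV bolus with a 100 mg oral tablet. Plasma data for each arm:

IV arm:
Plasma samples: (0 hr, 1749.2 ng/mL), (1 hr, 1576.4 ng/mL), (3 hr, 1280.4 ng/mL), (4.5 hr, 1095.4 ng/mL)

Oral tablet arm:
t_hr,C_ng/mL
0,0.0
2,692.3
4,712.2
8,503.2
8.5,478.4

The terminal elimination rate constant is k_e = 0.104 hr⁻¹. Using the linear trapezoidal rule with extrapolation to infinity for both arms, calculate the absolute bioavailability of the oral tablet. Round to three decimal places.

Trapezoidal AUC_0→4.5 (IV):
  [0→1]: (1749.2+1576.4)/2 × 1 = 1662.8
  [1→3]: (1576.4+1280.4)/2 × 2 = 2856.8
  [3→4.5]: (1280.4+1095.4)/2 × 1.5 = 1781.85
  Sum = 6301.45 ng/mL·hr
IV tail: 1095.4/0.104 = 10532.692; AUC_iv,0→∞ = 6301.45 + 10532.692 = 16834.142 ng/mL·hr
Trapezoidal AUC_0→8.5 (oral tablet):
  [0→2]: (0.0+692.3)/2 × 2 = 692.3
  [2→4]: (692.3+712.2)/2 × 2 = 1404.5
  [4→8]: (712.2+503.2)/2 × 4 = 2430.8
  [8→8.5]: (503.2+478.4)/2 × 0.5 = 245.4
  Sum = 4773.0 ng/mL·hr
oral tablet tail: 478.4/0.104 = 4600.000; AUC_ev,0→∞ = 4773.0 + 4600.000 = 9373.0 ng/mL·hr
F = (AUC_ev/D_ev)/(AUC_iv/D_iv) = (9373.0/100)/(16834.142/25) = 93.73/673.36568 = 0.1392

F = 0.139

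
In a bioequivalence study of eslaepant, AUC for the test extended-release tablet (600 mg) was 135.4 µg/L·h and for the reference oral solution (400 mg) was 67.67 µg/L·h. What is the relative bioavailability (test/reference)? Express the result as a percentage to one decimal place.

F_rel = 133.4%

F_rel = (AUC_test/D_test) / (AUC_ref/D_ref)
      = (135.4/600) / (67.67/400)
      = 0.225667 / 0.169175 = 1.3339 = 133.39%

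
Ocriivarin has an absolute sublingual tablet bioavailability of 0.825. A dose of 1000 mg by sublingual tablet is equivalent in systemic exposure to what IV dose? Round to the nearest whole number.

Systemic exposure from an extravascular dose = F × D_ev, so the equivalent IV dose is F × D_ev.
D_iv = F × D_ev = 0.825 × 1000 = 825 mg

D_iv = 825 mg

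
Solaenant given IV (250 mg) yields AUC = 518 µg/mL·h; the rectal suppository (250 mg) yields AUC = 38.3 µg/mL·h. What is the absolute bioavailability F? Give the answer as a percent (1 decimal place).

F = (AUC_ev / D_ev) / (AUC_iv / D_iv)
  = (38.3/250) / (518/250)
  = 0.1532 / 2.072 = 0.0739
  = 7.39%

F = 7.4%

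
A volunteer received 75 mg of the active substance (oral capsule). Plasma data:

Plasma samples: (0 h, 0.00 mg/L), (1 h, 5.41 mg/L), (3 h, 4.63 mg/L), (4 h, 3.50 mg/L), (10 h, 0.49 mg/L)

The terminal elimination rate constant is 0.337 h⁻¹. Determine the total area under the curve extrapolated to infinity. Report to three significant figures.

Trapezoidal AUC_0→10:
  [0→1]: (0.00+5.41)/2 × 1 = 2.705
  [1→3]: (5.41+4.63)/2 × 2 = 10.04
  [3→4]: (4.63+3.50)/2 × 1 = 4.065
  [4→10]: (3.50+0.49)/2 × 6 = 11.97
  Sum = 28.78 mg/L·h
Extrapolated tail: C_last / k_e = 0.49 / 0.337 = 1.454
AUC_0→∞ = 28.78 + 1.454 = 30.234 mg/L·h

AUC = 30.2 mg/L·h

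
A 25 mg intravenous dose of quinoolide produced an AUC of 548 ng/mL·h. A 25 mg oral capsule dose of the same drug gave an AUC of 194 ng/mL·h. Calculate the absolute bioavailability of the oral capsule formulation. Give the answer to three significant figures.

F = (AUC_ev / D_ev) / (AUC_iv / D_iv)
  = (194/25) / (548/25)
  = 7.76 / 21.92 = 0.3540

F = 0.354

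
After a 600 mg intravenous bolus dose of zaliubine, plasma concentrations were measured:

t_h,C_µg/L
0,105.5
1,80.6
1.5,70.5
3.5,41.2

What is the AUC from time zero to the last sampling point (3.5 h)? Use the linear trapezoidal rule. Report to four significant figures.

AUC = 242.5 µg/L·h

Trapezoidal AUC_0→3.5:
  [0→1]: (105.5+80.6)/2 × 1 = 93.05
  [1→1.5]: (80.6+70.5)/2 × 0.5 = 37.775
  [1.5→3.5]: (70.5+41.2)/2 × 2 = 111.7
  Sum = 242.525 µg/L·h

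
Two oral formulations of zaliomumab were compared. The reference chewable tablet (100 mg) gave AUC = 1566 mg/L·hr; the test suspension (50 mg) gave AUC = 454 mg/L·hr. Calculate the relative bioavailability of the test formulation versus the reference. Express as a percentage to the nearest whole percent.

F_rel = (AUC_test/D_test) / (AUC_ref/D_ref)
      = (454/50) / (1566/100)
      = 9.08 / 15.66 = 0.5798 = 57.98%

F_rel = 58%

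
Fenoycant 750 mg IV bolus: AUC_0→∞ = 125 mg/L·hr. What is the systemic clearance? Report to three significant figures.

CL = 6.00 L/hr

CL = Dose_iv / AUC_0→∞
   = 750 / 125 = 6 L/hr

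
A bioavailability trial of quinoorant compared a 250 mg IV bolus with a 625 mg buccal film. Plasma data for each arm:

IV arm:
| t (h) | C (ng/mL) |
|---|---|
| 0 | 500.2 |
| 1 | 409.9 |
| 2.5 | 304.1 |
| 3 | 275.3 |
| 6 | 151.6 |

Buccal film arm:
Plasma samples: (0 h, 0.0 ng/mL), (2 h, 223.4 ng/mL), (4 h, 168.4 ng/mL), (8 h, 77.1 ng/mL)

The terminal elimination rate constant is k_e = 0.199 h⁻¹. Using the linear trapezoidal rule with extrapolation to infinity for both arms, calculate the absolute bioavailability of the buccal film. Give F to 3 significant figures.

Trapezoidal AUC_0→6 (IV):
  [0→1]: (500.2+409.9)/2 × 1 = 455.05
  [1→2.5]: (409.9+304.1)/2 × 1.5 = 535.5
  [2.5→3]: (304.1+275.3)/2 × 0.5 = 144.85
  [3→6]: (275.3+151.6)/2 × 3 = 640.35
  Sum = 1775.75 ng/mL·h
IV tail: 151.6/0.199 = 761.809; AUC_iv,0→∞ = 1775.75 + 761.809 = 2537.559 ng/mL·h
Trapezoidal AUC_0→8 (buccal film):
  [0→2]: (0.0+223.4)/2 × 2 = 223.4
  [2→4]: (223.4+168.4)/2 × 2 = 391.8
  [4→8]: (168.4+77.1)/2 × 4 = 491.0
  Sum = 1106.2 ng/mL·h
buccal film tail: 77.1/0.199 = 387.437; AUC_ev,0→∞ = 1106.2 + 387.437 = 1493.637 ng/mL·h
F = (AUC_ev/D_ev)/(AUC_iv/D_iv) = (1493.637/625)/(2537.559/250) = 2.3898192/10.150236 = 0.2354

F = 0.235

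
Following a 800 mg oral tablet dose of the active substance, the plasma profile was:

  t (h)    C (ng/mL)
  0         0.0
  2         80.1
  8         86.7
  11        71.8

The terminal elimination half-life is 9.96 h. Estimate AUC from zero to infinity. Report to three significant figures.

AUC = 1850 ng/mL·h

Trapezoidal AUC_0→11:
  [0→2]: (0.0+80.1)/2 × 2 = 80.1
  [2→8]: (80.1+86.7)/2 × 6 = 500.4
  [8→11]: (86.7+71.8)/2 × 3 = 237.75
  Sum = 818.25 ng/mL·h
k_e = ln2 / t½ = 0.693147 / 9.96 = 0.0696 h^-1
Extrapolated tail: C_last / k_e = 71.8 / 0.0696 = 1031.609
AUC_0→∞ = 818.25 + 1031.609 = 1849.859 ng/mL·h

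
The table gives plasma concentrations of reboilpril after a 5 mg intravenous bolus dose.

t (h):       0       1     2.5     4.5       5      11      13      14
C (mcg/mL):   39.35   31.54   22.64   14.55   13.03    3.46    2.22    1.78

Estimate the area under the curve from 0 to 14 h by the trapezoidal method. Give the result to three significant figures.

Trapezoidal AUC_0→14:
  [0→1]: (39.35+31.54)/2 × 1 = 35.445
  [1→2.5]: (31.54+22.64)/2 × 1.5 = 40.635
  [2.5→4.5]: (22.64+14.55)/2 × 2 = 37.19
  [4.5→5]: (14.55+13.03)/2 × 0.5 = 6.895
  [5→11]: (13.03+3.46)/2 × 6 = 49.47
  [11→13]: (3.46+2.22)/2 × 2 = 5.68
  [13→14]: (2.22+1.78)/2 × 1 = 2.0
  Sum = 177.315 mcg/mL·h

AUC = 177 mcg/mL·h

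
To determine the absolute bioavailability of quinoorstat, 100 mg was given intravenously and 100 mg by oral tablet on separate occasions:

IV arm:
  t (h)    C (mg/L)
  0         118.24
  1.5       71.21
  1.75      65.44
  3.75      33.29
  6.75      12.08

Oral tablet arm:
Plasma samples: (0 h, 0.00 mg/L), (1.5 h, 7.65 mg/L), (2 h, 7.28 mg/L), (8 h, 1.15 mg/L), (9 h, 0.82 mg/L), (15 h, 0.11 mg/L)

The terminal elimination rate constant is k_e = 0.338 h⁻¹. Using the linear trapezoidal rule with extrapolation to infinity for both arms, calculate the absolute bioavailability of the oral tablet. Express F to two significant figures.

F = 0.11

Trapezoidal AUC_0→6.75 (IV):
  [0→1.5]: (118.24+71.21)/2 × 1.5 = 142.0875
  [1.5→1.75]: (71.21+65.44)/2 × 0.25 = 17.08125
  [1.75→3.75]: (65.44+33.29)/2 × 2 = 98.73
  [3.75→6.75]: (33.29+12.08)/2 × 3 = 68.055
  Sum = 325.95375 mg/L·h
IV tail: 12.08/0.338 = 35.740; AUC_iv,0→∞ = 325.95375 + 35.740 = 361.69375 mg/L·h
Trapezoidal AUC_0→15 (oral tablet):
  [0→1.5]: (0.00+7.65)/2 × 1.5 = 5.7375
  [1.5→2]: (7.65+7.28)/2 × 0.5 = 3.7325
  [2→8]: (7.28+1.15)/2 × 6 = 25.29
  [8→9]: (1.15+0.82)/2 × 1 = 0.985
  [9→15]: (0.82+0.11)/2 × 6 = 2.79
  Sum = 38.535 mg/L·h
oral tablet tail: 0.11/0.338 = 0.325; AUC_ev,0→∞ = 38.535 + 0.325 = 38.86 mg/L·h
F = (AUC_ev/D_ev)/(AUC_iv/D_iv) = (38.86/100)/(361.69375/100) = 0.3886/3.6169375 = 0.1074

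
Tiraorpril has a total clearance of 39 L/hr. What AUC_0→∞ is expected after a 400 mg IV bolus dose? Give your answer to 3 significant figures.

AUC_0→∞ = Dose_iv / CL
        = 400 / 39 = 10.2564 mg/L·hr

AUC = 10.3 mg/L·hr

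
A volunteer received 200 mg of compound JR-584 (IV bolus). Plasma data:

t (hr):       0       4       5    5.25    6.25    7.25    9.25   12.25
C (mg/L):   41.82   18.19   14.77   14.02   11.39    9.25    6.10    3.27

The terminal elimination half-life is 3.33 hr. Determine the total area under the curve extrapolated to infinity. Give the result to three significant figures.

Trapezoidal AUC_0→12.25:
  [0→4]: (41.82+18.19)/2 × 4 = 120.02
  [4→5]: (18.19+14.77)/2 × 1 = 16.48
  [5→5.25]: (14.77+14.02)/2 × 0.25 = 3.59875
  [5.25→6.25]: (14.02+11.39)/2 × 1 = 12.705
  [6.25→7.25]: (11.39+9.25)/2 × 1 = 10.32
  [7.25→9.25]: (9.25+6.10)/2 × 2 = 15.35
  [9.25→12.25]: (6.10+3.27)/2 × 3 = 14.055
  Sum = 192.52875 mg/L·hr
k_e = ln2 / t½ = 0.693147 / 3.33 = 0.2082 hr^-1
Extrapolated tail: C_last / k_e = 3.27 / 0.2082 = 15.706
AUC_0→∞ = 192.52875 + 15.706 = 208.23475 mg/L·hr

AUC = 208 mg/L·hr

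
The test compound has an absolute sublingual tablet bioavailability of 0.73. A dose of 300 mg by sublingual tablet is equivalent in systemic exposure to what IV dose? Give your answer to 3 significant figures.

Systemic exposure from an extravascular dose = F × D_ev, so the equivalent IV dose is F × D_ev.
D_iv = F × D_ev = 0.73 × 300 = 219 mg

D_iv = 219 mg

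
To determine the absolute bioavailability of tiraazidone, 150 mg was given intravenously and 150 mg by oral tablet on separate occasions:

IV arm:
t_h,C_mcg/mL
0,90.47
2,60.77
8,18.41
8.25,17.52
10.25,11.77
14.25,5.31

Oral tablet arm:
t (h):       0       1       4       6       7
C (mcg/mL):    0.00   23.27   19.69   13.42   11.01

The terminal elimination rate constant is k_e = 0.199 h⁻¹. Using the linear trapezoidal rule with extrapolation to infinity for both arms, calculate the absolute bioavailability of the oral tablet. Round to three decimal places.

Trapezoidal AUC_0→14.25 (IV):
  [0→2]: (90.47+60.77)/2 × 2 = 151.24
  [2→8]: (60.77+18.41)/2 × 6 = 237.54
  [8→8.25]: (18.41+17.52)/2 × 0.25 = 4.49125
  [8.25→10.25]: (17.52+11.77)/2 × 2 = 29.29
  [10.25→14.25]: (11.77+5.31)/2 × 4 = 34.16
  Sum = 456.72125 mcg/mL·h
IV tail: 5.31/0.199 = 26.683; AUC_iv,0→∞ = 456.72125 + 26.683 = 483.40425 mcg/mL·h
Trapezoidal AUC_0→7 (oral tablet):
  [0→1]: (0.00+23.27)/2 × 1 = 11.635
  [1→4]: (23.27+19.69)/2 × 3 = 64.44
  [4→6]: (19.69+13.42)/2 × 2 = 33.11
  [6→7]: (13.42+11.01)/2 × 1 = 12.215
  Sum = 121.4 mcg/mL·h
oral tablet tail: 11.01/0.199 = 55.327; AUC_ev,0→∞ = 121.4 + 55.327 = 176.727 mcg/mL·h
F = (AUC_ev/D_ev)/(AUC_iv/D_iv) = (176.727/150)/(483.40425/150) = 1.17818/3.222695 = 0.3656

F = 0.366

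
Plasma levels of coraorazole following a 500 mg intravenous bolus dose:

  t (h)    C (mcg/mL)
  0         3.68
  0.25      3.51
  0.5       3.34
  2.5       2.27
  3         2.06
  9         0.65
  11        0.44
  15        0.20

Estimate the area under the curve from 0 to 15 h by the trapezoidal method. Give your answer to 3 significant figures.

AUC = 18.9 mcg/mL·h

Trapezoidal AUC_0→15:
  [0→0.25]: (3.68+3.51)/2 × 0.25 = 0.89875
  [0.25→0.5]: (3.51+3.34)/2 × 0.25 = 0.85625
  [0.5→2.5]: (3.34+2.27)/2 × 2 = 5.61
  [2.5→3]: (2.27+2.06)/2 × 0.5 = 1.0825
  [3→9]: (2.06+0.65)/2 × 6 = 8.13
  [9→11]: (0.65+0.44)/2 × 2 = 1.09
  [11→15]: (0.44+0.20)/2 × 4 = 1.28
  Sum = 18.9475 mcg/mL·h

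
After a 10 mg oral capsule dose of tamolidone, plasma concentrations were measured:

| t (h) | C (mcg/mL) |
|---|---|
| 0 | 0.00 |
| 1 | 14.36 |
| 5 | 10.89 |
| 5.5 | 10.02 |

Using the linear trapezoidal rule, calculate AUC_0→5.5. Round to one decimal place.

Trapezoidal AUC_0→5.5:
  [0→1]: (0.00+14.36)/2 × 1 = 7.18
  [1→5]: (14.36+10.89)/2 × 4 = 50.5
  [5→5.5]: (10.89+10.02)/2 × 0.5 = 5.2275
  Sum = 62.9075 mcg/mL·h

AUC = 62.9 mcg/mL·h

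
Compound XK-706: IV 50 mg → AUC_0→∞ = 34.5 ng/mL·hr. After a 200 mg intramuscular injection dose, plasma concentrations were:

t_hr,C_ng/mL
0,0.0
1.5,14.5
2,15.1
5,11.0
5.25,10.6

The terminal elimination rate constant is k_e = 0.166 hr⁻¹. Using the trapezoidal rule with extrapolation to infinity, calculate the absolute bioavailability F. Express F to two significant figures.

F = 0.90

Trapezoidal AUC_0→5.25 (intramuscular injection):
  [0→1.5]: (0.0+14.5)/2 × 1.5 = 10.875
  [1.5→2]: (14.5+15.1)/2 × 0.5 = 7.4
  [2→5]: (15.1+11.0)/2 × 3 = 39.15
  [5→5.25]: (11.0+10.6)/2 × 0.25 = 2.7
  Sum = 60.125 ng/mL·hr
Tail: C_last/k_e = 10.6/0.166 = 63.855
AUC_0→∞ (intramuscular injection) = 60.125 + 63.855 = 123.98 ng/mL·hr
F = (AUC_ev/D_ev)/(AUC_iv/D_iv) = (123.98/200)/(34.5/50) = 0.6199/0.69 = 0.8984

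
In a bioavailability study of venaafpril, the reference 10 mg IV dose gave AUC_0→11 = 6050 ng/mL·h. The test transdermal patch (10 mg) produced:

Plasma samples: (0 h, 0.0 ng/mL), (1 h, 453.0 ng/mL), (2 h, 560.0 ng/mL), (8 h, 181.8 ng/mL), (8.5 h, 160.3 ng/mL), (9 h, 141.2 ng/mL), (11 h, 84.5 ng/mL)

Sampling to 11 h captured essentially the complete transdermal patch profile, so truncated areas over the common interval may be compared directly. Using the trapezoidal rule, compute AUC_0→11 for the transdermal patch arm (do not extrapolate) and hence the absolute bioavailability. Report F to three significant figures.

Trapezoidal AUC_0→11 (transdermal patch):
  [0→1]: (0.0+453.0)/2 × 1 = 226.5
  [1→2]: (453.0+560.0)/2 × 1 = 506.5
  [2→8]: (560.0+181.8)/2 × 6 = 2225.4
  [8→8.5]: (181.8+160.3)/2 × 0.5 = 85.525
  [8.5→9]: (160.3+141.2)/2 × 0.5 = 75.375
  [9→11]: (141.2+84.5)/2 × 2 = 225.7
  Sum = 3345.0 ng/mL·h
F = (AUC_ev/D_ev)/(AUC_iv/D_iv) = (3345.0/10)/(6050/10) = 334.5/605 = 0.5529

F = 0.553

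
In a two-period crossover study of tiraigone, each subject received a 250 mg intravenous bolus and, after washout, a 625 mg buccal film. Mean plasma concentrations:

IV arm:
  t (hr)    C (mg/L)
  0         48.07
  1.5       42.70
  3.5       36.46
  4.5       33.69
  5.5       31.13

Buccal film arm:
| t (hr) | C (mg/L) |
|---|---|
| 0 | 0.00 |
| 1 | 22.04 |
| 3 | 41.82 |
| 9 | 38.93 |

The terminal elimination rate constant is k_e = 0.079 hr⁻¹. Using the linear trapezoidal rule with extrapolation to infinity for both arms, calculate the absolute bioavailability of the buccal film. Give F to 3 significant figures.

Trapezoidal AUC_0→5.5 (IV):
  [0→1.5]: (48.07+42.70)/2 × 1.5 = 68.0775
  [1.5→3.5]: (42.70+36.46)/2 × 2 = 79.16
  [3.5→4.5]: (36.46+33.69)/2 × 1 = 35.075
  [4.5→5.5]: (33.69+31.13)/2 × 1 = 32.41
  Sum = 214.7225 mg/L·hr
IV tail: 31.13/0.079 = 394.051; AUC_iv,0→∞ = 214.7225 + 394.051 = 608.7735 mg/L·hr
Trapezoidal AUC_0→9 (buccal film):
  [0→1]: (0.00+22.04)/2 × 1 = 11.02
  [1→3]: (22.04+41.82)/2 × 2 = 63.86
  [3→9]: (41.82+38.93)/2 × 6 = 242.25
  Sum = 317.13 mg/L·hr
buccal film tail: 38.93/0.079 = 492.785; AUC_ev,0→∞ = 317.13 + 492.785 = 809.915 mg/L·hr
F = (AUC_ev/D_ev)/(AUC_iv/D_iv) = (809.915/625)/(608.7735/250) = 1.295864/2.435094 = 0.5322

F = 0.532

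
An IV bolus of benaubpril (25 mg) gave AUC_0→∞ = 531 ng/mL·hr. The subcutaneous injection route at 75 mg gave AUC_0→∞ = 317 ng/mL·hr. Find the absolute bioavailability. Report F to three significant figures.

F = (AUC_ev / D_ev) / (AUC_iv / D_iv)
  = (317/75) / (531/25)
  = 4.22667 / 21.24 = 0.1990

F = 0.199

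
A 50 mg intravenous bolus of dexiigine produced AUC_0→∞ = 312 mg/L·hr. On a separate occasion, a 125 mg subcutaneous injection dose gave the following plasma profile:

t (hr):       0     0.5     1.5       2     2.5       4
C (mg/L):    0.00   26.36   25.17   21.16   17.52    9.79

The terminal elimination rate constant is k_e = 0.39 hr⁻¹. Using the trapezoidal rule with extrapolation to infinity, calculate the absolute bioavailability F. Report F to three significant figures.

F = 0.127

Trapezoidal AUC_0→4 (subcutaneous injection):
  [0→0.5]: (0.00+26.36)/2 × 0.5 = 6.59
  [0.5→1.5]: (26.36+25.17)/2 × 1 = 25.765
  [1.5→2]: (25.17+21.16)/2 × 0.5 = 11.5825
  [2→2.5]: (21.16+17.52)/2 × 0.5 = 9.67
  [2.5→4]: (17.52+9.79)/2 × 1.5 = 20.4825
  Sum = 74.09 mg/L·hr
Tail: C_last/k_e = 9.79/0.39 = 25.103
AUC_0→∞ (subcutaneous injection) = 74.09 + 25.103 = 99.193 mg/L·hr
F = (AUC_ev/D_ev)/(AUC_iv/D_iv) = (99.193/125)/(312/50) = 0.793544/6.24 = 0.1272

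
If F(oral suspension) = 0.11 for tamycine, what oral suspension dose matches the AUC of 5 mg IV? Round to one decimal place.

For equal systemic exposure: F × D_ev = D_iv
D_ev = D_iv / F = 5 / 0.11 = 45.4545 mg

D_oral = 45.5 mg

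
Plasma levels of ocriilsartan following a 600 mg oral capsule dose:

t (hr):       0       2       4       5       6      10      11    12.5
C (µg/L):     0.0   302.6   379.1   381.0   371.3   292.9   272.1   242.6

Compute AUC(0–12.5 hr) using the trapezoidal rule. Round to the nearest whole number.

AUC = 3737 µg/L·hr

Trapezoidal AUC_0→12.5:
  [0→2]: (0.0+302.6)/2 × 2 = 302.6
  [2→4]: (302.6+379.1)/2 × 2 = 681.7
  [4→5]: (379.1+381.0)/2 × 1 = 380.05
  [5→6]: (381.0+371.3)/2 × 1 = 376.15
  [6→10]: (371.3+292.9)/2 × 4 = 1328.4
  [10→11]: (292.9+272.1)/2 × 1 = 282.5
  [11→12.5]: (272.1+242.6)/2 × 1.5 = 386.025
  Sum = 3737.425 µg/L·hr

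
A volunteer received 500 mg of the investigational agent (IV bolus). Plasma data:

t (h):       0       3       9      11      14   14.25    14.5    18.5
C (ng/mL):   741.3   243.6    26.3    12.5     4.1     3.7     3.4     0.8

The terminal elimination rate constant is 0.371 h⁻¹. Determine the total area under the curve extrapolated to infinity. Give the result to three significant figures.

AUC = 2360 ng/mL·h

Trapezoidal AUC_0→18.5:
  [0→3]: (741.3+243.6)/2 × 3 = 1477.35
  [3→9]: (243.6+26.3)/2 × 6 = 809.7
  [9→11]: (26.3+12.5)/2 × 2 = 38.8
  [11→14]: (12.5+4.1)/2 × 3 = 24.9
  [14→14.25]: (4.1+3.7)/2 × 0.25 = 0.975
  [14.25→14.5]: (3.7+3.4)/2 × 0.25 = 0.8875
  [14.5→18.5]: (3.4+0.8)/2 × 4 = 8.4
  Sum = 2361.0125 ng/mL·h
Extrapolated tail: C_last / k_e = 0.8 / 0.371 = 2.156
AUC_0→∞ = 2361.0125 + 2.156 = 2363.1685 ng/mL·h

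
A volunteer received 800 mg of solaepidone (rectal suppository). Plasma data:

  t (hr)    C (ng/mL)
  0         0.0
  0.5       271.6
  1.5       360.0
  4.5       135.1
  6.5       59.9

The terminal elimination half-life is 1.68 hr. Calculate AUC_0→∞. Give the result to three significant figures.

AUC = 1470 ng/mL·hr

Trapezoidal AUC_0→6.5:
  [0→0.5]: (0.0+271.6)/2 × 0.5 = 67.9
  [0.5→1.5]: (271.6+360.0)/2 × 1 = 315.8
  [1.5→4.5]: (360.0+135.1)/2 × 3 = 742.65
  [4.5→6.5]: (135.1+59.9)/2 × 2 = 195.0
  Sum = 1321.35 ng/mL·hr
k_e = ln2 / t½ = 0.693147 / 1.68 = 0.4126 hr^-1
Extrapolated tail: C_last / k_e = 59.9 / 0.4126 = 145.177
AUC_0→∞ = 1321.35 + 145.177 = 1466.527 ng/mL·hr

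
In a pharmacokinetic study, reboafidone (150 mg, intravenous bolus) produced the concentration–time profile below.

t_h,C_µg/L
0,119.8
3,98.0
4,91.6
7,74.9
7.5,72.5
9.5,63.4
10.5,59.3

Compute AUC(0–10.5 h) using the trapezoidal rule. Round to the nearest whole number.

Trapezoidal AUC_0→10.5:
  [0→3]: (119.8+98.0)/2 × 3 = 326.7
  [3→4]: (98.0+91.6)/2 × 1 = 94.8
  [4→7]: (91.6+74.9)/2 × 3 = 249.75
  [7→7.5]: (74.9+72.5)/2 × 0.5 = 36.85
  [7.5→9.5]: (72.5+63.4)/2 × 2 = 135.9
  [9.5→10.5]: (63.4+59.3)/2 × 1 = 61.35
  Sum = 905.35 µg/L·h

AUC = 905 µg/L·h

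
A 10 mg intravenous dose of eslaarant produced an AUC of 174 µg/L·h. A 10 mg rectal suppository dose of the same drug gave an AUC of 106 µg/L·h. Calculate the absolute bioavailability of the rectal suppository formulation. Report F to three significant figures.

F = 0.609

F = (AUC_ev / D_ev) / (AUC_iv / D_iv)
  = (106/10) / (174/10)
  = 10.6 / 17.4 = 0.6092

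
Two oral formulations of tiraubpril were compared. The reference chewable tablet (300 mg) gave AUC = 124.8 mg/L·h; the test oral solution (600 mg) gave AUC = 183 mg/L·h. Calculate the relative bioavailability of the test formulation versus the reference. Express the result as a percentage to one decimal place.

F_rel = 73.3%

F_rel = (AUC_test/D_test) / (AUC_ref/D_ref)
      = (183/600) / (124.8/300)
      = 0.305 / 0.416 = 0.7332 = 73.32%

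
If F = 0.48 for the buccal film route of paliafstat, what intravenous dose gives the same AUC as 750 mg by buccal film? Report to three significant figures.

D_iv = 360 mg

Systemic exposure from an extravascular dose = F × D_ev, so the equivalent IV dose is F × D_ev.
D_iv = F × D_ev = 0.48 × 750 = 360 mg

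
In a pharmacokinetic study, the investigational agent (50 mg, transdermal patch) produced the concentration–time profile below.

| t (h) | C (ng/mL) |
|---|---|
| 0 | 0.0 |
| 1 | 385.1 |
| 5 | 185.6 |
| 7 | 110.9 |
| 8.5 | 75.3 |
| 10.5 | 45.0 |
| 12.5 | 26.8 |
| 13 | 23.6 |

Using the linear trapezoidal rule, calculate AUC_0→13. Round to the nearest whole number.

Trapezoidal AUC_0→13:
  [0→1]: (0.0+385.1)/2 × 1 = 192.55
  [1→5]: (385.1+185.6)/2 × 4 = 1141.4
  [5→7]: (185.6+110.9)/2 × 2 = 296.5
  [7→8.5]: (110.9+75.3)/2 × 1.5 = 139.65
  [8.5→10.5]: (75.3+45.0)/2 × 2 = 120.3
  [10.5→12.5]: (45.0+26.8)/2 × 2 = 71.8
  [12.5→13]: (26.8+23.6)/2 × 0.5 = 12.6
  Sum = 1974.8 ng/mL·h

AUC = 1975 ng/mL·h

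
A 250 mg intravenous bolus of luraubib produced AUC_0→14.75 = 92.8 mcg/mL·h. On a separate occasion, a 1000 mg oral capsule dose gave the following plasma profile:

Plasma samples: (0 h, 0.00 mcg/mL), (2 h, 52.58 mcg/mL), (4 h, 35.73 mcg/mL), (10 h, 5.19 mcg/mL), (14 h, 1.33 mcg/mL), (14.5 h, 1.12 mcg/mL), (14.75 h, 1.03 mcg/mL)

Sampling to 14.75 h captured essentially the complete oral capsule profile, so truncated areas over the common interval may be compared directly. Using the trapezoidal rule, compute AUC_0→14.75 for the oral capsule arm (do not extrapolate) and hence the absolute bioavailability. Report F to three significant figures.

Trapezoidal AUC_0→14.75 (oral capsule):
  [0→2]: (0.00+52.58)/2 × 2 = 52.58
  [2→4]: (52.58+35.73)/2 × 2 = 88.31
  [4→10]: (35.73+5.19)/2 × 6 = 122.76
  [10→14]: (5.19+1.33)/2 × 4 = 13.04
  [14→14.5]: (1.33+1.12)/2 × 0.5 = 0.6125
  [14.5→14.75]: (1.12+1.03)/2 × 0.25 = 0.26875
  Sum = 277.57125 mcg/mL·h
F = (AUC_ev/D_ev)/(AUC_iv/D_iv) = (277.57125/1000)/(92.8/250) = 0.27757125/0.3712 = 0.7478

F = 0.748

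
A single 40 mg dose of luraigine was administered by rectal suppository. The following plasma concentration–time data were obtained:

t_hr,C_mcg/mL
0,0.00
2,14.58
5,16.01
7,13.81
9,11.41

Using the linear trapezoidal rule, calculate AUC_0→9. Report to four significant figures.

Trapezoidal AUC_0→9:
  [0→2]: (0.00+14.58)/2 × 2 = 14.58
  [2→5]: (14.58+16.01)/2 × 3 = 45.885
  [5→7]: (16.01+13.81)/2 × 2 = 29.82
  [7→9]: (13.81+11.41)/2 × 2 = 25.22
  Sum = 115.505 mcg/mL·hr

AUC = 115.5 mcg/mL·hr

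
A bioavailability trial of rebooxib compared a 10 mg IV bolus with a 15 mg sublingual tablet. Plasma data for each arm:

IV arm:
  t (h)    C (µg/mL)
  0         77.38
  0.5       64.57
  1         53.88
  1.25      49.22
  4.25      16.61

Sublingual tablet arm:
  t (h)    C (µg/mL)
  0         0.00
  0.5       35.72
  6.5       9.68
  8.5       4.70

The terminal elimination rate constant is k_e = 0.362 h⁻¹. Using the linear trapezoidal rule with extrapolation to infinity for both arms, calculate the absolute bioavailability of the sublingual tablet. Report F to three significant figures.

Trapezoidal AUC_0→4.25 (IV):
  [0→0.5]: (77.38+64.57)/2 × 0.5 = 35.4875
  [0.5→1]: (64.57+53.88)/2 × 0.5 = 29.6125
  [1→1.25]: (53.88+49.22)/2 × 0.25 = 12.8875
  [1.25→4.25]: (49.22+16.61)/2 × 3 = 98.745
  Sum = 176.7325 µg/mL·h
IV tail: 16.61/0.362 = 45.884; AUC_iv,0→∞ = 176.7325 + 45.884 = 222.6165 µg/mL·h
Trapezoidal AUC_0→8.5 (sublingual tablet):
  [0→0.5]: (0.00+35.72)/2 × 0.5 = 8.93
  [0.5→6.5]: (35.72+9.68)/2 × 6 = 136.2
  [6.5→8.5]: (9.68+4.70)/2 × 2 = 14.38
  Sum = 159.51 µg/mL·h
sublingual tablet tail: 4.70/0.362 = 12.983; AUC_ev,0→∞ = 159.51 + 12.983 = 172.493 µg/mL·h
F = (AUC_ev/D_ev)/(AUC_iv/D_iv) = (172.493/15)/(222.6165/10) = 11.4995/22.26165 = 0.5166

F = 0.517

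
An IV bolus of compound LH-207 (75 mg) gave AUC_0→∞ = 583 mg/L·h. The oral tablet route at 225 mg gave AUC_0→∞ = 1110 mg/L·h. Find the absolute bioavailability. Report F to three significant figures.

F = 0.635

F = (AUC_ev / D_ev) / (AUC_iv / D_iv)
  = (1110/225) / (583/75)
  = 4.93333 / 7.77333 = 0.6346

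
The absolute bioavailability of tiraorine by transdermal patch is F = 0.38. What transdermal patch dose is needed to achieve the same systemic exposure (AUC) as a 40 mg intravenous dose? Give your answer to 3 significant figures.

D_transdermal = 105 mg

For equal systemic exposure: F × D_ev = D_iv
D_ev = D_iv / F = 40 / 0.38 = 105.263 mg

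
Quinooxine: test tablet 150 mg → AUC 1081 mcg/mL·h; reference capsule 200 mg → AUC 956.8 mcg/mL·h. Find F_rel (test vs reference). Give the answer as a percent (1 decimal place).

F_rel = (AUC_test/D_test) / (AUC_ref/D_ref)
      = (1081/150) / (956.8/200)
      = 7.20667 / 4.784 = 1.5064 = 150.64%

F_rel = 150.6%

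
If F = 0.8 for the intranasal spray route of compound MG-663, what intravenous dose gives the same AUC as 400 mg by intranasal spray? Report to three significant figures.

D_iv = 320 mg

Systemic exposure from an extravascular dose = F × D_ev, so the equivalent IV dose is F × D_ev.
D_iv = F × D_ev = 0.8 × 400 = 320 mg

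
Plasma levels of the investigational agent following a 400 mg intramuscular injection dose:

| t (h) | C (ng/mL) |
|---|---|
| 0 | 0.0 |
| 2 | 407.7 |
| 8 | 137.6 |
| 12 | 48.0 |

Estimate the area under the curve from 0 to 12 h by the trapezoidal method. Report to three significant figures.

Trapezoidal AUC_0→12:
  [0→2]: (0.0+407.7)/2 × 2 = 407.7
  [2→8]: (407.7+137.6)/2 × 6 = 1635.9
  [8→12]: (137.6+48.0)/2 × 4 = 371.2
  Sum = 2414.8 ng/mL·h

AUC = 2410 ng/mL·h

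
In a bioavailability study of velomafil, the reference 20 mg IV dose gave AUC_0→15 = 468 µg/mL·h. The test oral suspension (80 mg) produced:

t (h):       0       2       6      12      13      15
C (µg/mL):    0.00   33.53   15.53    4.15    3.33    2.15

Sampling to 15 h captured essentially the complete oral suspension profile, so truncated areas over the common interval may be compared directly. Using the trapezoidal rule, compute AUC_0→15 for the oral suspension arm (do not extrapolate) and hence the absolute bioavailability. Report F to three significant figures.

Trapezoidal AUC_0→15 (oral suspension):
  [0→2]: (0.00+33.53)/2 × 2 = 33.53
  [2→6]: (33.53+15.53)/2 × 4 = 98.12
  [6→12]: (15.53+4.15)/2 × 6 = 59.04
  [12→13]: (4.15+3.33)/2 × 1 = 3.74
  [13→15]: (3.33+2.15)/2 × 2 = 5.48
  Sum = 199.91 µg/mL·h
F = (AUC_ev/D_ev)/(AUC_iv/D_iv) = (199.91/80)/(468/20) = 2.498875/23.4 = 0.1068

F = 0.107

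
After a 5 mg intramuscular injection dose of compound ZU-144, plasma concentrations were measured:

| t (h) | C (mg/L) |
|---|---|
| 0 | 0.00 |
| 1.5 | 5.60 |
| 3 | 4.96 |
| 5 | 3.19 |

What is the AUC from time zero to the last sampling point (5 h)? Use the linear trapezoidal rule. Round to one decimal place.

AUC = 20.3 mg/L·h

Trapezoidal AUC_0→5:
  [0→1.5]: (0.00+5.60)/2 × 1.5 = 4.2
  [1.5→3]: (5.60+4.96)/2 × 1.5 = 7.92
  [3→5]: (4.96+3.19)/2 × 2 = 8.15
  Sum = 20.27 mg/L·h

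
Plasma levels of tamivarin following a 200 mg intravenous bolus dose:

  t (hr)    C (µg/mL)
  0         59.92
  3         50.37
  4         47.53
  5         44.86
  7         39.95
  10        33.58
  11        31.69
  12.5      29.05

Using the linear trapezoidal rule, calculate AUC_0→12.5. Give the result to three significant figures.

AUC = 534 µg/mL·hr

Trapezoidal AUC_0→12.5:
  [0→3]: (59.92+50.37)/2 × 3 = 165.435
  [3→4]: (50.37+47.53)/2 × 1 = 48.95
  [4→5]: (47.53+44.86)/2 × 1 = 46.195
  [5→7]: (44.86+39.95)/2 × 2 = 84.81
  [7→10]: (39.95+33.58)/2 × 3 = 110.295
  [10→11]: (33.58+31.69)/2 × 1 = 32.635
  [11→12.5]: (31.69+29.05)/2 × 1.5 = 45.555
  Sum = 533.875 µg/mL·hr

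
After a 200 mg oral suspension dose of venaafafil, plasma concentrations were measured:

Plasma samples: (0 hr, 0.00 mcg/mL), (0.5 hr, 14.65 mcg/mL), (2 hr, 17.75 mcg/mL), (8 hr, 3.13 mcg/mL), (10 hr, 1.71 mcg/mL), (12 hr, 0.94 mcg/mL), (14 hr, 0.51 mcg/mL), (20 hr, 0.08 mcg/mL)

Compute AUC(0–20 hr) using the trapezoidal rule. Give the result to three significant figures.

Trapezoidal AUC_0→20:
  [0→0.5]: (0.00+14.65)/2 × 0.5 = 3.6625
  [0.5→2]: (14.65+17.75)/2 × 1.5 = 24.3
  [2→8]: (17.75+3.13)/2 × 6 = 62.64
  [8→10]: (3.13+1.71)/2 × 2 = 4.84
  [10→12]: (1.71+0.94)/2 × 2 = 2.65
  [12→14]: (0.94+0.51)/2 × 2 = 1.45
  [14→20]: (0.51+0.08)/2 × 6 = 1.77
  Sum = 101.3125 mcg/mL·hr

AUC = 101 mcg/mL·hr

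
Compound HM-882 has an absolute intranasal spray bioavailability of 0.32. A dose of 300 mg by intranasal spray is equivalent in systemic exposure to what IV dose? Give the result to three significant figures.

Systemic exposure from an extravascular dose = F × D_ev, so the equivalent IV dose is F × D_ev.
D_iv = F × D_ev = 0.32 × 300 = 96 mg

D_iv = 96.0 mg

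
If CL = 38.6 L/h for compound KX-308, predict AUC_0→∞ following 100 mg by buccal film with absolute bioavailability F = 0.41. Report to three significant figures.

AUC_0→∞ = F × Dose / CL
        = 0.41 × 100 / 38.6 = 1.06218 mg/L·h

AUC = 1.06 mg/L·h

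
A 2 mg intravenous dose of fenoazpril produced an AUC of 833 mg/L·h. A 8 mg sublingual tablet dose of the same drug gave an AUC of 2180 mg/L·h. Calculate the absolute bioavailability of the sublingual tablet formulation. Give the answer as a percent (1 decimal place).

F = (AUC_ev / D_ev) / (AUC_iv / D_iv)
  = (2180/8) / (833/2)
  = 272.5 / 416.5 = 0.6543
  = 65.43%

F = 65.4%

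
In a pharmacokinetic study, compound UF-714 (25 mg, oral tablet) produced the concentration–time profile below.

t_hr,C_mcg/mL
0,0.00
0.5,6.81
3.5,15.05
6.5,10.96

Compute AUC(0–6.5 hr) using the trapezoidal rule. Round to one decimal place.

Trapezoidal AUC_0→6.5:
  [0→0.5]: (0.00+6.81)/2 × 0.5 = 1.7025
  [0.5→3.5]: (6.81+15.05)/2 × 3 = 32.79
  [3.5→6.5]: (15.05+10.96)/2 × 3 = 39.015
  Sum = 73.5075 mcg/mL·hr

AUC = 73.5 mcg/mL·hr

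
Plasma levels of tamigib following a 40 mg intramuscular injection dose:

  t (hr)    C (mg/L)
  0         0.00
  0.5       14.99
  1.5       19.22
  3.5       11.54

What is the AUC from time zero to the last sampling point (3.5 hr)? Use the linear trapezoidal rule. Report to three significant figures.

Trapezoidal AUC_0→3.5:
  [0→0.5]: (0.00+14.99)/2 × 0.5 = 3.7475
  [0.5→1.5]: (14.99+19.22)/2 × 1 = 17.105
  [1.5→3.5]: (19.22+11.54)/2 × 2 = 30.76
  Sum = 51.6125 mg/L·hr

AUC = 51.6 mg/L·hr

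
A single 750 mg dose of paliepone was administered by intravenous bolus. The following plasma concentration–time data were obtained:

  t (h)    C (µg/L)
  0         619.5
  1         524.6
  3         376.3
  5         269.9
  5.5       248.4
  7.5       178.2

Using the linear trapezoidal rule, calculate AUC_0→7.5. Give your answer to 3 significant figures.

AUC = 2680 µg/L·h

Trapezoidal AUC_0→7.5:
  [0→1]: (619.5+524.6)/2 × 1 = 572.05
  [1→3]: (524.6+376.3)/2 × 2 = 900.9
  [3→5]: (376.3+269.9)/2 × 2 = 646.2
  [5→5.5]: (269.9+248.4)/2 × 0.5 = 129.575
  [5.5→7.5]: (248.4+178.2)/2 × 2 = 426.6
  Sum = 2675.325 µg/L·h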